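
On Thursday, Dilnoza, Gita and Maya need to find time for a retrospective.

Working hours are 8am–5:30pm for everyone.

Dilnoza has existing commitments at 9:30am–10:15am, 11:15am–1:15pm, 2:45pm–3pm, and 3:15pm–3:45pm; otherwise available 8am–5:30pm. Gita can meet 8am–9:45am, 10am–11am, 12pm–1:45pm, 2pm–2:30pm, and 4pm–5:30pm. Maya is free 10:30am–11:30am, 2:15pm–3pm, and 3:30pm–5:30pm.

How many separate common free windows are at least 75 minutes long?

Dilnoza free within 08:00–17:30: 08:00–09:30, 10:15–11:15, 13:15–14:45, 15:00–15:15, 15:45–17:30.
Dilnoza ∩ Gita: 08:00–09:30, 10:15–11:00, 13:15–13:45, 14:00–14:30, 16:00–17:30.
Dilnoza ∩ Gita ∩ Maya: 10:30–11:00, 14:15–14:30, 16:00–17:30.
Windows ≥ 75 min: 16:00–17:30.
That's 1 window.

1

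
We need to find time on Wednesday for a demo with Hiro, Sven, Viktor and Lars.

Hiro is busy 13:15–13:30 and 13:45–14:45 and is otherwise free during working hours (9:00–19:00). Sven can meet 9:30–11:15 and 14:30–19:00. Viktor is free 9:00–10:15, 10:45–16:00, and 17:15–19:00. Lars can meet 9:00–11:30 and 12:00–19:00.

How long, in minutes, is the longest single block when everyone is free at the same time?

Hiro free within 09:00–19:00: 09:00–13:15, 13:30–13:45, 14:45–19:00.
Hiro ∩ Sven: 09:30–11:15, 14:45–19:00.
Hiro ∩ Sven ∩ Viktor: 09:30–10:15, 10:45–11:15, 14:45–16:00, 17:15–19:00.
Hiro ∩ Sven ∩ Viktor ∩ Lars: 09:30–10:15, 10:45–11:15, 14:45–16:00, 17:15–19:00.
Common window lengths: 45, 30, 75, 105 min; longest is 105.

105 minutes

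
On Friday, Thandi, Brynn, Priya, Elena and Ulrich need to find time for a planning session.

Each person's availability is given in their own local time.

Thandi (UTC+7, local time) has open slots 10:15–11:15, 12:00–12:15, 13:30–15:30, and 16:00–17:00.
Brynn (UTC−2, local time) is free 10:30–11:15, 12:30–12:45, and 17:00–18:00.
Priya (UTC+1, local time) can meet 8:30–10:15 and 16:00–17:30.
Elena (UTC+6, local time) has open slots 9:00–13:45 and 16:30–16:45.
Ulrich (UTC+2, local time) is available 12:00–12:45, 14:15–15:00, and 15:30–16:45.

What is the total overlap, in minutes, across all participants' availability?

Thandi → UTC: 03:15–04:15, 05:00–05:15, 06:30–08:30, 09:00–10:00.
Brynn → UTC: 12:30–13:15, 14:30–14:45, 19:00–20:00.
Priya → UTC: 07:30–09:15, 15:00–16:30.
Elena → UTC: 03:00–07:45, 10:30–10:45.
Ulrich → UTC: 10:00–10:45, 12:15–13:00, 13:30–14:45.
Thandi ∩ Brynn: (none).
Thandi ∩ Brynn ∩ Priya: (none).
Thandi ∩ Brynn ∩ Priya ∩ Elena: (none).
Thandi ∩ Brynn ∩ Priya ∩ Elena ∩ Ulrich: (none).
Total common minutes: 0.

0 minutes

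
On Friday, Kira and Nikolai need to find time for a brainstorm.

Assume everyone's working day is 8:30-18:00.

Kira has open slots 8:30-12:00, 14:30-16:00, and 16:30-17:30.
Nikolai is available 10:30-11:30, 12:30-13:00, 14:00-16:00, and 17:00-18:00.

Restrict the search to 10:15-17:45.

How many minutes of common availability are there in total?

180 minutes

Kira ∩ Nikolai: 10:30–11:30, 14:30–16:00, 17:00–17:30.
Restricted to 10:15–17:45: 10:30–11:30, 14:30–16:00, 17:00–17:30.
Total common minutes: 60 + 90 + 30 = 180.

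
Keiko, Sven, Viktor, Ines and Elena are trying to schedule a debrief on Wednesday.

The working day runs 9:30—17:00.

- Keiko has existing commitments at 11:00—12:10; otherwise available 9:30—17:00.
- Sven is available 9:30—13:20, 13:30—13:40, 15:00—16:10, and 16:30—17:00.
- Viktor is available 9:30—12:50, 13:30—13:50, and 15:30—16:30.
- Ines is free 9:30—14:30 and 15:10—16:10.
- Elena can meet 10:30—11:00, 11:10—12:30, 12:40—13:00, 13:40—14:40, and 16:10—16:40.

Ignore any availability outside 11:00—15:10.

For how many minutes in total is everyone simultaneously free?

Keiko free within 09:30–17:00: 09:30–11:00, 12:10–17:00.
Keiko ∩ Sven: 09:30–11:00, 12:10–13:20, 13:30–13:40, 15:00–16:10, 16:30–17:00.
Keiko ∩ Sven ∩ Viktor: 09:30–11:00, 12:10–12:50, 13:30–13:40, 15:30–16:10.
Keiko ∩ Sven ∩ Viktor ∩ Ines: 09:30–11:00, 12:10–12:50, 13:30–13:40, 15:30–16:10.
Keiko ∩ Sven ∩ Viktor ∩ Ines ∩ Elena: 10:30–11:00, 12:10–12:30, 12:40–12:50.
Restricted to 11:00–15:10: 12:10–12:30, 12:40–12:50.
Total common minutes: 20 + 10 = 30.

30 minutes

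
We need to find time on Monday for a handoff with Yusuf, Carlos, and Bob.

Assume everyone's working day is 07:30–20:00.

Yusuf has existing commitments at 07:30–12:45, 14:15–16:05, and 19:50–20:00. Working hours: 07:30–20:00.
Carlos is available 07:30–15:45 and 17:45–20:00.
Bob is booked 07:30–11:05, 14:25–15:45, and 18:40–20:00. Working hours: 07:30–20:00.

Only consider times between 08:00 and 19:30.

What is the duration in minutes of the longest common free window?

Yusuf free within 07:30–20:00: 12:45–14:15, 16:05–19:50.
Bob free within 07:30–20:00: 11:05–14:25, 15:45–18:40.
Yusuf ∩ Carlos: 12:45–14:15, 17:45–19:50.
Yusuf ∩ Carlos ∩ Bob: 12:45–14:15, 17:45–18:40.
Restricted to 08:00–19:30: 12:45–14:15, 17:45–18:40.
Common window lengths: 90, 55 min; longest is 90.

90 minutes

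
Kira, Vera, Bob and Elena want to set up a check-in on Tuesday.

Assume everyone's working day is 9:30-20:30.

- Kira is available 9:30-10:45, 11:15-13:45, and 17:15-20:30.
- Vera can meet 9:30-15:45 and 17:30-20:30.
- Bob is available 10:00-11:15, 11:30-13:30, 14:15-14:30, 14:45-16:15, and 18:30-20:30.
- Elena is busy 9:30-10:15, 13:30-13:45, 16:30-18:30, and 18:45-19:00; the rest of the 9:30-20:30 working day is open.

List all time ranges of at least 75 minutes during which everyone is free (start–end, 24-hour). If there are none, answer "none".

11:30–13:30, 19:00–20:30

Elena free within 09:30–20:30: 10:15–13:30, 13:45–16:30, 18:30–18:45, 19:00–20:30.
Kira ∩ Vera: 09:30–10:45, 11:15–13:45, 17:30–20:30.
Kira ∩ Vera ∩ Bob: 10:00–10:45, 11:30–13:30, 18:30–20:30.
Kira ∩ Vera ∩ Bob ∩ Elena: 10:15–10:45, 11:30–13:30, 18:30–18:45, 19:00–20:30.
Windows ≥ 75 min: 11:30–13:30, 19:00–20:30.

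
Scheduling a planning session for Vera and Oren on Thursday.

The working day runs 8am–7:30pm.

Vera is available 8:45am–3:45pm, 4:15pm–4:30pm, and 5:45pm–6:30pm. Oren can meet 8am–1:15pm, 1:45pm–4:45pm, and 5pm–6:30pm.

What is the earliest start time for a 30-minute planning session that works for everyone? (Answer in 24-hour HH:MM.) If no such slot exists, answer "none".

08:45

Vera ∩ Oren: 08:45–13:15, 13:45–15:45, 16:15–16:30, 17:45–18:30.
Windows ≥ 30 min: 08:45–13:15, 13:45–15:45, 17:45–18:30.
Earliest such window starts at 08:45.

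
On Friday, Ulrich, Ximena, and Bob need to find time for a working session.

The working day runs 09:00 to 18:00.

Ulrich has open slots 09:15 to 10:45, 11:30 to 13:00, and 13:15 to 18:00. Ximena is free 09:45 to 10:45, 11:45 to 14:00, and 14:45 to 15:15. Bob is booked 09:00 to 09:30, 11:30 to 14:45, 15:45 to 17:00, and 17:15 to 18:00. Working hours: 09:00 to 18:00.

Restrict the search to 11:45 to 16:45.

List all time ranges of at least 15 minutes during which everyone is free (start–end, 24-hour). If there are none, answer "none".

14:45–15:15

Bob free within 09:00–18:00: 09:30–11:30, 14:45–15:45, 17:00–17:15.
Ulrich ∩ Ximena: 09:45–10:45, 11:45–13:00, 13:15–14:00, 14:45–15:15.
Ulrich ∩ Ximena ∩ Bob: 09:45–10:45, 14:45–15:15.
Restricted to 11:45–16:45: 14:45–15:15.
Windows ≥ 15 min: 14:45–15:15.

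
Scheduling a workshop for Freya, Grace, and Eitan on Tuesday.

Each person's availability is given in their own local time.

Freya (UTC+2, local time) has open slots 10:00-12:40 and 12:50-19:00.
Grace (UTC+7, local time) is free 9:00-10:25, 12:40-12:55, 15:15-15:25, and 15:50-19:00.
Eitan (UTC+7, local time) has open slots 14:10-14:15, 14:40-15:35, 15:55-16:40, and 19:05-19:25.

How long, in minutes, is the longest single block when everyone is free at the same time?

Freya → UTC: 08:00–10:40, 10:50–17:00.
Grace → UTC: 02:00–03:25, 05:40–05:55, 08:15–08:25, 08:50–12:00.
Eitan → UTC: 07:10–07:15, 07:40–08:35, 08:55–09:40, 12:05–12:25.
Freya ∩ Grace: 08:15–08:25, 08:50–10:40, 10:50–12:00.
Freya ∩ Grace ∩ Eitan: 08:15–08:25, 08:55–09:40.
Common window lengths: 10, 45 min; longest is 45.

45 minutes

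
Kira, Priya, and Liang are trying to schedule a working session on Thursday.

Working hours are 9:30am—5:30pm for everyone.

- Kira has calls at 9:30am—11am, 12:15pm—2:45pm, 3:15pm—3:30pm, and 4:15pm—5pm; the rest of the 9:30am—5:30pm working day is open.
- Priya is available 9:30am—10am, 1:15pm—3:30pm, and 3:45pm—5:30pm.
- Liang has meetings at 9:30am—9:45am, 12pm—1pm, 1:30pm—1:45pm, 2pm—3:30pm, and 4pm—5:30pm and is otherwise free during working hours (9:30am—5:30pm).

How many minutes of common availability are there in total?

Kira free within 09:30–17:30: 11:00–12:15, 14:45–15:15, 15:30–16:15, 17:00–17:30.
Liang free within 09:30–17:30: 09:45–12:00, 13:00–13:30, 13:45–14:00, 15:30–16:00.
Kira ∩ Priya: 14:45–15:15, 15:45–16:15, 17:00–17:30.
Kira ∩ Priya ∩ Liang: 15:45–16:00.
Total common minutes: 15.

15 minutes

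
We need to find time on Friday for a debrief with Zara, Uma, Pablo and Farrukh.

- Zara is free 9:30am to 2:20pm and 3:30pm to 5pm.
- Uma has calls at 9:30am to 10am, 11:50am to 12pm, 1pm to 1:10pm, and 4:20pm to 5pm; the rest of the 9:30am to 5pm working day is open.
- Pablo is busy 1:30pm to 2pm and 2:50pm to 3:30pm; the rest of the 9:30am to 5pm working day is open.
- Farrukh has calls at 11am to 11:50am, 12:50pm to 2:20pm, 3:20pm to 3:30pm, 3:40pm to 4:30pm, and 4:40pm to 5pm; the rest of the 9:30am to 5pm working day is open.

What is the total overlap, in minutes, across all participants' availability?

120 minutes

Uma free within 09:30–17:00: 10:00–11:50, 12:00–13:00, 13:10–16:20.
Pablo free within 09:30–17:00: 09:30–13:30, 14:00–14:50, 15:30–17:00.
Farrukh free within 09:30–17:00: 09:30–11:00, 11:50–12:50, 14:20–15:20, 15:30–15:40, 16:30–16:40.
Zara ∩ Uma: 10:00–11:50, 12:00–13:00, 13:10–14:20, 15:30–16:20.
Zara ∩ Uma ∩ Pablo: 10:00–11:50, 12:00–13:00, 13:10–13:30, 14:00–14:20, 15:30–16:20.
Zara ∩ Uma ∩ Pablo ∩ Farrukh: 10:00–11:00, 12:00–12:50, 15:30–15:40.
Total common minutes: 60 + 50 + 10 = 120.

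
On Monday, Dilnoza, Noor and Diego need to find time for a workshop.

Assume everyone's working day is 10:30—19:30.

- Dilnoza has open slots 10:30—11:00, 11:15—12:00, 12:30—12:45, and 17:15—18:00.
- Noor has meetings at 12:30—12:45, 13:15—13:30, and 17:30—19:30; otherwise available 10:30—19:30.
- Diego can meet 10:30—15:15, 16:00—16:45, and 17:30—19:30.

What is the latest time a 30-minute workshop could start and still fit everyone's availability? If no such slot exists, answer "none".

Noor free within 10:30–19:30: 10:30–12:30, 12:45–13:15, 13:30–17:30.
Dilnoza ∩ Noor: 10:30–11:00, 11:15–12:00, 17:15–17:30.
Dilnoza ∩ Noor ∩ Diego: 10:30–11:00, 11:15–12:00.
Windows ≥ 30 min: 10:30–11:00, 11:15–12:00.
Latest start in the last window 11:15–12:00 is 12:00 − 30 min = 11:30.

11:30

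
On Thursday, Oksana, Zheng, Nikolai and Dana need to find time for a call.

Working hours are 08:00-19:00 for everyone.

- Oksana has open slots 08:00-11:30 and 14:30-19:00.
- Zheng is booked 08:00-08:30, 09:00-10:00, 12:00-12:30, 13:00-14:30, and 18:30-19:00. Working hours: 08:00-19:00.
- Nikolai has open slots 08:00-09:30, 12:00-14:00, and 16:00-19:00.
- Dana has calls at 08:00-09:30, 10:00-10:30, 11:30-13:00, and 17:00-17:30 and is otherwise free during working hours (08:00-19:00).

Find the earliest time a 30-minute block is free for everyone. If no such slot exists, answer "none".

Zheng free within 08:00–19:00: 08:30–09:00, 10:00–12:00, 12:30–13:00, 14:30–18:30.
Dana free within 08:00–19:00: 09:30–10:00, 10:30–11:30, 13:00–17:00, 17:30–19:00.
Oksana ∩ Zheng: 08:30–09:00, 10:00–11:30, 14:30–18:30.
Oksana ∩ Zheng ∩ Nikolai: 08:30–09:00, 16:00–18:30.
Oksana ∩ Zheng ∩ Nikolai ∩ Dana: 16:00–17:00, 17:30–18:30.
Windows ≥ 30 min: 16:00–17:00, 17:30–18:30.
Earliest such window starts at 16:00.

16:00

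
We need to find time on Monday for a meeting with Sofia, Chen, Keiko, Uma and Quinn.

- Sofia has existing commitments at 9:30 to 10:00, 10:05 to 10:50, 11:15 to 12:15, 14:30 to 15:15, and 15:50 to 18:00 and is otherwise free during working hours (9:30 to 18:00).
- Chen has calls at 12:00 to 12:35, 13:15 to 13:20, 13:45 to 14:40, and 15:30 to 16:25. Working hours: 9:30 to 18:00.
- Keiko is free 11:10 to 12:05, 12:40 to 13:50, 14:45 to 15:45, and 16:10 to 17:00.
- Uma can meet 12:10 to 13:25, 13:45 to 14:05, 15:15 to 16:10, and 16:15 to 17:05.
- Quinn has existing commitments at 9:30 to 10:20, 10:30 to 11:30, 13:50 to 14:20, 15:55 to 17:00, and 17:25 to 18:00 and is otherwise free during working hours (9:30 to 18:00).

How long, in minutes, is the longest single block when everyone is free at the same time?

35 minutes

Sofia free within 09:30–18:00: 10:00–10:05, 10:50–11:15, 12:15–14:30, 15:15–15:50.
Chen free within 09:30–18:00: 09:30–12:00, 12:35–13:15, 13:20–13:45, 14:40–15:30, 16:25–18:00.
Quinn free within 09:30–18:00: 10:20–10:30, 11:30–13:50, 14:20–15:55, 17:00–17:25.
Sofia ∩ Chen: 10:00–10:05, 10:50–11:15, 12:35–13:15, 13:20–13:45, 15:15–15:30.
Sofia ∩ Chen ∩ Keiko: 11:10–11:15, 12:40–13:15, 13:20–13:45, 15:15–15:30.
Sofia ∩ Chen ∩ Keiko ∩ Uma: 12:40–13:15, 13:20–13:25, 15:15–15:30.
Sofia ∩ Chen ∩ Keiko ∩ Uma ∩ Quinn: 12:40–13:15, 13:20–13:25, 15:15–15:30.
Common window lengths: 35, 5, 15 min; longest is 35.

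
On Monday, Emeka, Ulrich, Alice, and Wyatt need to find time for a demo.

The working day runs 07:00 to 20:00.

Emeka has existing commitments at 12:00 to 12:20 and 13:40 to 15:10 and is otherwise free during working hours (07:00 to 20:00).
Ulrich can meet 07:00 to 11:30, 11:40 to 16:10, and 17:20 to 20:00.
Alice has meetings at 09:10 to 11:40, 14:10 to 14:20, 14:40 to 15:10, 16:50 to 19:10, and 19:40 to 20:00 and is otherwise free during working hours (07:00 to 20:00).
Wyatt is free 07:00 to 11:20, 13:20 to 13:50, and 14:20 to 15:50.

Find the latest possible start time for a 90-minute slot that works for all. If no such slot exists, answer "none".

Emeka free within 07:00–20:00: 07:00–12:00, 12:20–13:40, 15:10–20:00.
Alice free within 07:00–20:00: 07:00–09:10, 11:40–14:10, 14:20–14:40, 15:10–16:50, 19:10–19:40.
Emeka ∩ Ulrich: 07:00–11:30, 11:40–12:00, 12:20–13:40, 15:10–16:10, 17:20–20:00.
Emeka ∩ Ulrich ∩ Alice: 07:00–09:10, 11:40–12:00, 12:20–13:40, 15:10–16:10, 19:10–19:40.
Emeka ∩ Ulrich ∩ Alice ∩ Wyatt: 07:00–09:10, 13:20–13:40, 15:10–15:50.
Windows ≥ 90 min: 07:00–09:10.
Latest start in the last window 07:00–09:10 is 09:10 − 90 min = 07:40.

07:40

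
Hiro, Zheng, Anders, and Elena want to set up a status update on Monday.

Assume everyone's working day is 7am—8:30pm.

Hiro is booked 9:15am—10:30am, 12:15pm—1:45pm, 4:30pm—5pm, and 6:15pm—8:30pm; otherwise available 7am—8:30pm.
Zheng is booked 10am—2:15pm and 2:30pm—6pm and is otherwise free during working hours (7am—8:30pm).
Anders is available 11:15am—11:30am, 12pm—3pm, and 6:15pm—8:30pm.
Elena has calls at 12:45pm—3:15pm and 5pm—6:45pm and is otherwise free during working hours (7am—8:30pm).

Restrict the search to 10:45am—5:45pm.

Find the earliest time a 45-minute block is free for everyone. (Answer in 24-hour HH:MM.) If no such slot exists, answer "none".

Hiro free within 07:00–20:30: 07:00–09:15, 10:30–12:15, 13:45–16:30, 17:00–18:15.
Zheng free within 07:00–20:30: 07:00–10:00, 14:15–14:30, 18:00–20:30.
Elena free within 07:00–20:30: 07:00–12:45, 15:15–17:00, 18:45–20:30.
Hiro ∩ Zheng: 07:00–09:15, 14:15–14:30, 18:00–18:15.
Hiro ∩ Zheng ∩ Anders: 14:15–14:30.
Hiro ∩ Zheng ∩ Anders ∩ Elena: (none).
Restricted to 10:45–17:45: (none).
Windows ≥ 45 min: (none).

none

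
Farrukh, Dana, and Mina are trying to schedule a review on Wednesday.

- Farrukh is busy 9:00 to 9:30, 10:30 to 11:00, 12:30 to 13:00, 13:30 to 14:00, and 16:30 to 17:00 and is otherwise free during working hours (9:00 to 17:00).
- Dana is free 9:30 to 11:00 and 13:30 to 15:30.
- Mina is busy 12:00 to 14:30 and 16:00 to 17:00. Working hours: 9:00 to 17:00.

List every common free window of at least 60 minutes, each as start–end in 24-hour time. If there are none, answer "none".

Farrukh free within 09:00–17:00: 09:30–10:30, 11:00–12:30, 13:00–13:30, 14:00–16:30.
Mina free within 09:00–17:00: 09:00–12:00, 14:30–16:00.
Farrukh ∩ Dana: 09:30–10:30, 14:00–15:30.
Farrukh ∩ Dana ∩ Mina: 09:30–10:30, 14:30–15:30.
Windows ≥ 60 min: 09:30–10:30, 14:30–15:30.

09:30–10:30, 14:30–15:30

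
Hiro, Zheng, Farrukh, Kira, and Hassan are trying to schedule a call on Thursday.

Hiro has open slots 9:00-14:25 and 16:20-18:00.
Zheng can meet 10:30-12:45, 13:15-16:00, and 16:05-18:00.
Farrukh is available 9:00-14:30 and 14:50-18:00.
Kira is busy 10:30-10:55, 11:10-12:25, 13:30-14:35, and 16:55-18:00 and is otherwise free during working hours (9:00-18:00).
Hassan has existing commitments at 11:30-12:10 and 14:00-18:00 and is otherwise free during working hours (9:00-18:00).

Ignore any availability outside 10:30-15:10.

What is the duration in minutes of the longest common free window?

20 minutes

Kira free within 09:00–18:00: 09:00–10:30, 10:55–11:10, 12:25–13:30, 14:35–16:55.
Hassan free within 09:00–18:00: 09:00–11:30, 12:10–14:00.
Hiro ∩ Zheng: 10:30–12:45, 13:15–14:25, 16:20–18:00.
Hiro ∩ Zheng ∩ Farrukh: 10:30–12:45, 13:15–14:25, 16:20–18:00.
Hiro ∩ Zheng ∩ Farrukh ∩ Kira: 10:55–11:10, 12:25–12:45, 13:15–13:30, 16:20–16:55.
Hiro ∩ Zheng ∩ Farrukh ∩ Kira ∩ Hassan: 10:55–11:10, 12:25–12:45, 13:15–13:30.
Restricted to 10:30–15:10: 10:55–11:10, 12:25–12:45, 13:15–13:30.
Common window lengths: 15, 20, 15 min; longest is 20.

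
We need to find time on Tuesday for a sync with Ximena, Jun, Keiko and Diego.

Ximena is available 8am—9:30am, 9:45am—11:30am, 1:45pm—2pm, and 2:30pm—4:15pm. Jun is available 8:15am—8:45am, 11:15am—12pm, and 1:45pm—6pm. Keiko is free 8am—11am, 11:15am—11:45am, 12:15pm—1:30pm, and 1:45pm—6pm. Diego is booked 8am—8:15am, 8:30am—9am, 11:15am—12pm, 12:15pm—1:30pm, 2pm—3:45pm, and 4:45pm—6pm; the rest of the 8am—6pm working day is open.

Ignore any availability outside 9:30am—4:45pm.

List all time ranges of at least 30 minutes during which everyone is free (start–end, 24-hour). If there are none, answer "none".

Diego free within 08:00–18:00: 08:15–08:30, 09:00–11:15, 12:00–12:15, 13:30–14:00, 15:45–16:45.
Ximena ∩ Jun: 08:15–08:45, 11:15–11:30, 13:45–14:00, 14:30–16:15.
Ximena ∩ Jun ∩ Keiko: 08:15–08:45, 11:15–11:30, 13:45–14:00, 14:30–16:15.
Ximena ∩ Jun ∩ Keiko ∩ Diego: 08:15–08:30, 13:45–14:00, 15:45–16:15.
Restricted to 09:30–16:45: 13:45–14:00, 15:45–16:15.
Windows ≥ 30 min: 15:45–16:15.

15:45–16:15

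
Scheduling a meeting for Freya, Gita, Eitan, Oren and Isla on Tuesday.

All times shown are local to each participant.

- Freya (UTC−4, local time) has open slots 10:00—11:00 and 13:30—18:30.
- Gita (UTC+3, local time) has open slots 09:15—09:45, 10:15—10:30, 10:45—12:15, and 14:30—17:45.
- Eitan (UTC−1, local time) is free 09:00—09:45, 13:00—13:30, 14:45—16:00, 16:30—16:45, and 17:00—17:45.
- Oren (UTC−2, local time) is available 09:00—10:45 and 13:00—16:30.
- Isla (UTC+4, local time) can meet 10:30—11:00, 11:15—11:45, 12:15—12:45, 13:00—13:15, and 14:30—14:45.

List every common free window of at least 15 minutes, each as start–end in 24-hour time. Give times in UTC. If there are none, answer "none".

none

Freya → UTC: 14:00–15:00, 17:30–22:30.
Gita → UTC: 06:15–06:45, 07:15–07:30, 07:45–09:15, 11:30–14:45.
Eitan → UTC: 10:00–10:45, 14:00–14:30, 15:45–17:00, 17:30–17:45, 18:00–18:45.
Oren → UTC: 11:00–12:45, 15:00–18:30.
Isla → UTC: 06:30–07:00, 07:15–07:45, 08:15–08:45, 09:00–09:15, 10:30–10:45.
Freya ∩ Gita: 14:00–14:45.
Freya ∩ Gita ∩ Eitan: 14:00–14:30.
Freya ∩ Gita ∩ Eitan ∩ Oren: (none).
Freya ∩ Gita ∩ Eitan ∩ Oren ∩ Isla: (none).
Windows ≥ 15 min: (none).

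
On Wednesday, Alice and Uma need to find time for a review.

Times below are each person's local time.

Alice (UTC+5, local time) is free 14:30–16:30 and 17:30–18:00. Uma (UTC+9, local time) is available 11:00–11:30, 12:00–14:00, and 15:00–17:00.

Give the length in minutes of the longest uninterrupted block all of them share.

Alice → UTC: 09:30–11:30, 12:30–13:00.
Uma → UTC: 02:00–02:30, 03:00–05:00, 06:00–08:00.
Alice ∩ Uma: (none).
No common window.

0 minutes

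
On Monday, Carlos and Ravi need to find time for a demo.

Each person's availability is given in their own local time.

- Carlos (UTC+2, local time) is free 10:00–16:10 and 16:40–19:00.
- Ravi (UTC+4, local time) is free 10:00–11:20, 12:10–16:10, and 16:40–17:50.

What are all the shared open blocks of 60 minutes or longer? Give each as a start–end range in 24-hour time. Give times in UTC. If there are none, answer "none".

08:10–12:10, 12:40–13:50

Carlos → UTC: 08:00–14:10, 14:40–17:00.
Ravi → UTC: 06:00–07:20, 08:10–12:10, 12:40–13:50.
Carlos ∩ Ravi: 08:10–12:10, 12:40–13:50.
Windows ≥ 60 min: 08:10–12:10, 12:40–13:50.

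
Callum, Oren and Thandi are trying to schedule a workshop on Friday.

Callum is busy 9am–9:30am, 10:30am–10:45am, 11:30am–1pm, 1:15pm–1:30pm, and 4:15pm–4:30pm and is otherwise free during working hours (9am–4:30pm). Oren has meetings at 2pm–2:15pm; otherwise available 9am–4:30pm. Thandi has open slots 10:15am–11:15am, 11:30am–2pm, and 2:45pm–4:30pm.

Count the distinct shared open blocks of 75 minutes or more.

Callum free within 09:00–16:30: 09:30–10:30, 10:45–11:30, 13:00–13:15, 13:30–16:15.
Oren free within 09:00–16:30: 09:00–14:00, 14:15–16:30.
Callum ∩ Oren: 09:30–10:30, 10:45–11:30, 13:00–13:15, 13:30–14:00, 14:15–16:15.
Callum ∩ Oren ∩ Thandi: 10:15–10:30, 10:45–11:15, 13:00–13:15, 13:30–14:00, 14:45–16:15.
Windows ≥ 75 min: 14:45–16:15.
That's 1 window.

1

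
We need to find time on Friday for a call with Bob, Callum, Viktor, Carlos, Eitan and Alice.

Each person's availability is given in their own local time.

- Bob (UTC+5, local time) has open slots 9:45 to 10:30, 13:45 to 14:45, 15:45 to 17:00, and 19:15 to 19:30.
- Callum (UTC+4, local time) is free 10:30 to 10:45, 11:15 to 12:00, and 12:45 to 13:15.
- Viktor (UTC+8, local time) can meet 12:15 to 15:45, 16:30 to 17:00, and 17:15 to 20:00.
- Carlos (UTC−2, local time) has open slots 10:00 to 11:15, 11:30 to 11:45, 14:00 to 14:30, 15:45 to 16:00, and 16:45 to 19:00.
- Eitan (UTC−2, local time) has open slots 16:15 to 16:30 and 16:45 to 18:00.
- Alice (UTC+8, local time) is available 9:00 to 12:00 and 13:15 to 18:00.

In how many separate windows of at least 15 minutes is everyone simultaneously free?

0

Bob → UTC: 04:45–05:30, 08:45–09:45, 10:45–12:00, 14:15–14:30.
Callum → UTC: 06:30–06:45, 07:15–08:00, 08:45–09:15.
Viktor → UTC: 04:15–07:45, 08:30–09:00, 09:15–12:00.
Carlos → UTC: 12:00–13:15, 13:30–13:45, 16:00–16:30, 17:45–18:00, 18:45–21:00.
Eitan → UTC: 18:15–18:30, 18:45–20:00.
Alice → UTC: 01:00–04:00, 05:15–10:00.
Bob ∩ Callum: 08:45–09:15.
Bob ∩ Callum ∩ Viktor: 08:45–09:00.
Bob ∩ Callum ∩ Viktor ∩ Carlos: (none).
Bob ∩ Callum ∩ Viktor ∩ Carlos ∩ Eitan: (none).
Bob ∩ Callum ∩ Viktor ∩ Carlos ∩ Eitan ∩ Alice: (none).
Windows ≥ 15 min: (none).
That's 0 windows.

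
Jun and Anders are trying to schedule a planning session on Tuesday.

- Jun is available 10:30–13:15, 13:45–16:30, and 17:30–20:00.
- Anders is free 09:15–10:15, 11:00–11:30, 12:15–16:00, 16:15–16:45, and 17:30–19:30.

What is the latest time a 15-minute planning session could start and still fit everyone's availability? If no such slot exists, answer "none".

19:15

Jun ∩ Anders: 11:00–11:30, 12:15–13:15, 13:45–16:00, 16:15–16:30, 17:30–19:30.
Windows ≥ 15 min: 11:00–11:30, 12:15–13:15, 13:45–16:00, 16:15–16:30, 17:30–19:30.
Latest start in the last window 17:30–19:30 is 19:30 − 15 min = 19:15.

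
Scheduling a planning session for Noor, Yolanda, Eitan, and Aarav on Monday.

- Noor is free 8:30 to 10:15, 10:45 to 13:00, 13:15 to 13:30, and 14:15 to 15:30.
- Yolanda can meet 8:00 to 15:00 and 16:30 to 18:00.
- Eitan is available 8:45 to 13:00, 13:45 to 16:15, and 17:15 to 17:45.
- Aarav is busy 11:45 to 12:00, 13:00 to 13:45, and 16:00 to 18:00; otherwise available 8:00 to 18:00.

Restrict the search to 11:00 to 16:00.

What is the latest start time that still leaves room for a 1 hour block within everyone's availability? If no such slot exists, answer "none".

12:00

Aarav free within 08:00–18:00: 08:00–11:45, 12:00–13:00, 13:45–16:00.
Noor ∩ Yolanda: 08:30–10:15, 10:45–13:00, 13:15–13:30, 14:15–15:00.
Noor ∩ Yolanda ∩ Eitan: 08:45–10:15, 10:45–13:00, 14:15–15:00.
Noor ∩ Yolanda ∩ Eitan ∩ Aarav: 08:45–10:15, 10:45–11:45, 12:00–13:00, 14:15–15:00.
Restricted to 11:00–16:00: 11:00–11:45, 12:00–13:00, 14:15–15:00.
Windows ≥ 60 min: 12:00–13:00.
Latest start in the last window 12:00–13:00 is 13:00 − 60 min = 12:00.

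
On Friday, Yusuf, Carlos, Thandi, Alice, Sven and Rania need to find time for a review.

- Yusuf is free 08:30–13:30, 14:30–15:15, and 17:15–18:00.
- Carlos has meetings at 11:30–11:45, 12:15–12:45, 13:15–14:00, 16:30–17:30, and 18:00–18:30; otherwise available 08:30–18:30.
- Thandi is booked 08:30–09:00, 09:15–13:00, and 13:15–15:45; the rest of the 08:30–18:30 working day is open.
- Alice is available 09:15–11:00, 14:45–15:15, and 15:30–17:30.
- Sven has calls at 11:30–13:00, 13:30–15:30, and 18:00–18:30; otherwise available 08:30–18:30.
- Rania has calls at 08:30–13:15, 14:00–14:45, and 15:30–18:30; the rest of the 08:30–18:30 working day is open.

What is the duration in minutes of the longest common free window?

Carlos free within 08:30–18:30: 08:30–11:30, 11:45–12:15, 12:45–13:15, 14:00–16:30, 17:30–18:00.
Thandi free within 08:30–18:30: 09:00–09:15, 13:00–13:15, 15:45–18:30.
Sven free within 08:30–18:30: 08:30–11:30, 13:00–13:30, 15:30–18:00.
Rania free within 08:30–18:30: 13:15–14:00, 14:45–15:30.
Yusuf ∩ Carlos: 08:30–11:30, 11:45–12:15, 12:45–13:15, 14:30–15:15, 17:30–18:00.
Yusuf ∩ Carlos ∩ Thandi: 09:00–09:15, 13:00–13:15, 17:30–18:00.
Yusuf ∩ Carlos ∩ Thandi ∩ Alice: (none).
Yusuf ∩ Carlos ∩ Thandi ∩ Alice ∩ Sven: (none).
Yusuf ∩ Carlos ∩ Thandi ∩ Alice ∩ Sven ∩ Rania: (none).
No common window.

0 minutes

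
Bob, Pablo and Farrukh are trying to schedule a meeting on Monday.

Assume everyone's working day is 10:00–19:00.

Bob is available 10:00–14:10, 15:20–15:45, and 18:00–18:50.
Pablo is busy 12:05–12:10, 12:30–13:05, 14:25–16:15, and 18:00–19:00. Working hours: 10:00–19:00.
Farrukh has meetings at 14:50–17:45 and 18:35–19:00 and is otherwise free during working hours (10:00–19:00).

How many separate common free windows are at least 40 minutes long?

2

Pablo free within 10:00–19:00: 10:00–12:05, 12:10–12:30, 13:05–14:25, 16:15–18:00.
Farrukh free within 10:00–19:00: 10:00–14:50, 17:45–18:35.
Bob ∩ Pablo: 10:00–12:05, 12:10–12:30, 13:05–14:10.
Bob ∩ Pablo ∩ Farrukh: 10:00–12:05, 12:10–12:30, 13:05–14:10.
Windows ≥ 40 min: 10:00–12:05, 13:05–14:10.
That's 2 windows.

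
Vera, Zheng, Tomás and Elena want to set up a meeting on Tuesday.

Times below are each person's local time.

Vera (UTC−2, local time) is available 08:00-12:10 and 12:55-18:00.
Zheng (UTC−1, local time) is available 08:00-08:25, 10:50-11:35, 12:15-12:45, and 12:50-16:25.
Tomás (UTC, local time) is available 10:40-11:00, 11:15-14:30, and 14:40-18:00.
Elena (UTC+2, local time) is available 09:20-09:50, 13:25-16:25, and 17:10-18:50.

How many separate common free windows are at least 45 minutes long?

Vera → UTC: 10:00–14:10, 14:55–20:00.
Zheng → UTC: 09:00–09:25, 11:50–12:35, 13:15–13:45, 13:50–17:25.
Tomás → UTC: 10:40–11:00, 11:15–14:30, 14:40–18:00.
Elena → UTC: 07:20–07:50, 11:25–14:25, 15:10–16:50.
Vera ∩ Zheng: 11:50–12:35, 13:15–13:45, 13:50–14:10, 14:55–17:25.
Vera ∩ Zheng ∩ Tomás: 11:50–12:35, 13:15–13:45, 13:50–14:10, 14:55–17:25.
Vera ∩ Zheng ∩ Tomás ∩ Elena: 11:50–12:35, 13:15–13:45, 13:50–14:10, 15:10–16:50.
Windows ≥ 45 min: 11:50–12:35, 15:10–16:50.
That's 2 windows.

2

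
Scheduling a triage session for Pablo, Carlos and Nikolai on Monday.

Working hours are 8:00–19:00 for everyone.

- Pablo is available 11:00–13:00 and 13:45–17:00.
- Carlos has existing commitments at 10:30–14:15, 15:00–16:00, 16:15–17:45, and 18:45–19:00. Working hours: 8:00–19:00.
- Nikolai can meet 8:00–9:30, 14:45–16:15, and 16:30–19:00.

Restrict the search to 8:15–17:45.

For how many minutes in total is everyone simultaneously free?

30 minutes

Carlos free within 08:00–19:00: 08:00–10:30, 14:15–15:00, 16:00–16:15, 17:45–18:45.
Pablo ∩ Carlos: 14:15–15:00, 16:00–16:15.
Pablo ∩ Carlos ∩ Nikolai: 14:45–15:00, 16:00–16:15.
Restricted to 08:15–17:45: 14:45–15:00, 16:00–16:15.
Total common minutes: 15 + 15 = 30.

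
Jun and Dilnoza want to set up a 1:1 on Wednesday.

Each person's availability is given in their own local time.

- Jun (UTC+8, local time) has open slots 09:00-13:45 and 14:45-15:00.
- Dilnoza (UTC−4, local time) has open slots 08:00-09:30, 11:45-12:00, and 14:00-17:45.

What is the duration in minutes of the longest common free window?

0 minutes

Jun → UTC: 01:00–05:45, 06:45–07:00.
Dilnoza → UTC: 12:00–13:30, 15:45–16:00, 18:00–21:45.
Jun ∩ Dilnoza: (none).
No common window.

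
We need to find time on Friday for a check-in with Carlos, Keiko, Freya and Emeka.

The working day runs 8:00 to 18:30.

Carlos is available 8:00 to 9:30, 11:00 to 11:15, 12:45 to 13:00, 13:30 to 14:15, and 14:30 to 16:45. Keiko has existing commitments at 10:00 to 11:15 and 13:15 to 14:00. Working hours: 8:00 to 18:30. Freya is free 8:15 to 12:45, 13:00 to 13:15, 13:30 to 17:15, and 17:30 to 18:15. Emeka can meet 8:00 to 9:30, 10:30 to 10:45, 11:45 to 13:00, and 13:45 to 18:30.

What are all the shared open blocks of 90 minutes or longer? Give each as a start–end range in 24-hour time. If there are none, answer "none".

14:30–16:45

Keiko free within 08:00–18:30: 08:00–10:00, 11:15–13:15, 14:00–18:30.
Carlos ∩ Keiko: 08:00–09:30, 12:45–13:00, 14:00–14:15, 14:30–16:45.
Carlos ∩ Keiko ∩ Freya: 08:15–09:30, 14:00–14:15, 14:30–16:45.
Carlos ∩ Keiko ∩ Freya ∩ Emeka: 08:15–09:30, 14:00–14:15, 14:30–16:45.
Windows ≥ 90 min: 14:30–16:45.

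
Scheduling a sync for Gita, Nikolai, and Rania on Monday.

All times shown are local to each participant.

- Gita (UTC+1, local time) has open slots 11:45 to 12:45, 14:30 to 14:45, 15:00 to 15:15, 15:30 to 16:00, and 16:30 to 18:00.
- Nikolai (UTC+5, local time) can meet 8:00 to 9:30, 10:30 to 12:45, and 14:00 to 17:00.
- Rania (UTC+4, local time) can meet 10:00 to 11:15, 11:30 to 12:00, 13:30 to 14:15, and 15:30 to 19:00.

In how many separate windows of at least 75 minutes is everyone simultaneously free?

Gita → UTC: 10:45–11:45, 13:30–13:45, 14:00–14:15, 14:30–15:00, 15:30–17:00.
Nikolai → UTC: 03:00–04:30, 05:30–07:45, 09:00–12:00.
Rania → UTC: 06:00–07:15, 07:30–08:00, 09:30–10:15, 11:30–15:00.
Gita ∩ Nikolai: 10:45–11:45.
Gita ∩ Nikolai ∩ Rania: 11:30–11:45.
Windows ≥ 75 min: (none).
That's 0 windows.

0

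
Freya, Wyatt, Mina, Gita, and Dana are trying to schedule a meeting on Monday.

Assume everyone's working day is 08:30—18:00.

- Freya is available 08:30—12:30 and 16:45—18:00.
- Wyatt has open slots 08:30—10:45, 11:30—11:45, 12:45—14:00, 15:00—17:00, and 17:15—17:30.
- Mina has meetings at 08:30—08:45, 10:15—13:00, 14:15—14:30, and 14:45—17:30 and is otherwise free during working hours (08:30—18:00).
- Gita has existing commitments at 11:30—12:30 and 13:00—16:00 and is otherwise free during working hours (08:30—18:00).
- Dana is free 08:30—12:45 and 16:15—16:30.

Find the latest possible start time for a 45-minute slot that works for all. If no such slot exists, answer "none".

Mina free within 08:30–18:00: 08:45–10:15, 13:00–14:15, 14:30–14:45, 17:30–18:00.
Gita free within 08:30–18:00: 08:30–11:30, 12:30–13:00, 16:00–18:00.
Freya ∩ Wyatt: 08:30–10:45, 11:30–11:45, 16:45–17:00, 17:15–17:30.
Freya ∩ Wyatt ∩ Mina: 08:45–10:15.
Freya ∩ Wyatt ∩ Mina ∩ Gita: 08:45–10:15.
Freya ∩ Wyatt ∩ Mina ∩ Gita ∩ Dana: 08:45–10:15.
Windows ≥ 45 min: 08:45–10:15.
Latest start in the last window 08:45–10:15 is 10:15 − 45 min = 09:30.

09:30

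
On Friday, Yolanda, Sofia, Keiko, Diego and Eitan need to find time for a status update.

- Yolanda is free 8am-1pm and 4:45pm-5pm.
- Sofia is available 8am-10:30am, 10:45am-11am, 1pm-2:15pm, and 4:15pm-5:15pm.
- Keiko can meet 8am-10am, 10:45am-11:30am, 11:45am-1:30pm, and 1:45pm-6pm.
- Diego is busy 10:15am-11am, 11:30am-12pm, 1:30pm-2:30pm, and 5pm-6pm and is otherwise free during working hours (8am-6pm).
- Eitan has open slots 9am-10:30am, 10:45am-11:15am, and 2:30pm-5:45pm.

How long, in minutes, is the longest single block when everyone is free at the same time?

Diego free within 08:00–18:00: 08:00–10:15, 11:00–11:30, 12:00–13:30, 14:30–17:00.
Yolanda ∩ Sofia: 08:00–10:30, 10:45–11:00, 16:45–17:00.
Yolanda ∩ Sofia ∩ Keiko: 08:00–10:00, 10:45–11:00, 16:45–17:00.
Yolanda ∩ Sofia ∩ Keiko ∩ Diego: 08:00–10:00, 16:45–17:00.
Yolanda ∩ Sofia ∩ Keiko ∩ Diego ∩ Eitan: 09:00–10:00, 16:45–17:00.
Common window lengths: 60, 15 min; longest is 60.

60 minutes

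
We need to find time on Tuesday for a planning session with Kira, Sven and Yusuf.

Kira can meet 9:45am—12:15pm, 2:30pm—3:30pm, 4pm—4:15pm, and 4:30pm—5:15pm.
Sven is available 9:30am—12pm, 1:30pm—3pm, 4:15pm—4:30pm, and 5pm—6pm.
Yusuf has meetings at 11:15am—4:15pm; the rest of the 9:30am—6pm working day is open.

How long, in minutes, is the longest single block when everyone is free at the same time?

90 minutes

Yusuf free within 09:30–18:00: 09:30–11:15, 16:15–18:00.
Kira ∩ Sven: 09:45–12:00, 14:30–15:00, 17:00–17:15.
Kira ∩ Sven ∩ Yusuf: 09:45–11:15, 17:00–17:15.
Common window lengths: 90, 15 min; longest is 90.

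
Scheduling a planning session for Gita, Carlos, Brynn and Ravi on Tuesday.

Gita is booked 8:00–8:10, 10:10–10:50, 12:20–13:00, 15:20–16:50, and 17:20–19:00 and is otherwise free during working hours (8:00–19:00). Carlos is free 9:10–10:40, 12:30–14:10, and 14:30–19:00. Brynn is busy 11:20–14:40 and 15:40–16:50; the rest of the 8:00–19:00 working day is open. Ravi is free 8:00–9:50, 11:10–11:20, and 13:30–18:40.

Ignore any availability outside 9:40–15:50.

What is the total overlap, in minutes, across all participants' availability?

Gita free within 08:00–19:00: 08:10–10:10, 10:50–12:20, 13:00–15:20, 16:50–17:20.
Brynn free within 08:00–19:00: 08:00–11:20, 14:40–15:40, 16:50–19:00.
Gita ∩ Carlos: 09:10–10:10, 13:00–14:10, 14:30–15:20, 16:50–17:20.
Gita ∩ Carlos ∩ Brynn: 09:10–10:10, 14:40–15:20, 16:50–17:20.
Gita ∩ Carlos ∩ Brynn ∩ Ravi: 09:10–09:50, 14:40–15:20, 16:50–17:20.
Restricted to 09:40–15:50: 09:40–09:50, 14:40–15:20.
Total common minutes: 10 + 40 = 50.

50 minutes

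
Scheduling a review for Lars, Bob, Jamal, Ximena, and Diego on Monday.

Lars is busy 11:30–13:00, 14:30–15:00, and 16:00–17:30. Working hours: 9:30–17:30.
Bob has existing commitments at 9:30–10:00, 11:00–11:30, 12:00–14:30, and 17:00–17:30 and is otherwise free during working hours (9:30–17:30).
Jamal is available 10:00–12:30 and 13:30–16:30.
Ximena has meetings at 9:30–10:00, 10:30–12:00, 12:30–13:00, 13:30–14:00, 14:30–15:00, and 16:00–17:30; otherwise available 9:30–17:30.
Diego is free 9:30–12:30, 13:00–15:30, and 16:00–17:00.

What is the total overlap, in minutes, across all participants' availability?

60 minutes

Lars free within 09:30–17:30: 09:30–11:30, 13:00–14:30, 15:00–16:00.
Bob free within 09:30–17:30: 10:00–11:00, 11:30–12:00, 14:30–17:00.
Ximena free within 09:30–17:30: 10:00–10:30, 12:00–12:30, 13:00–13:30, 14:00–14:30, 15:00–16:00.
Lars ∩ Bob: 10:00–11:00, 15:00–16:00.
Lars ∩ Bob ∩ Jamal: 10:00–11:00, 15:00–16:00.
Lars ∩ Bob ∩ Jamal ∩ Ximena: 10:00–10:30, 15:00–16:00.
Lars ∩ Bob ∩ Jamal ∩ Ximena ∩ Diego: 10:00–10:30, 15:00–15:30.
Total common minutes: 30 + 30 = 60.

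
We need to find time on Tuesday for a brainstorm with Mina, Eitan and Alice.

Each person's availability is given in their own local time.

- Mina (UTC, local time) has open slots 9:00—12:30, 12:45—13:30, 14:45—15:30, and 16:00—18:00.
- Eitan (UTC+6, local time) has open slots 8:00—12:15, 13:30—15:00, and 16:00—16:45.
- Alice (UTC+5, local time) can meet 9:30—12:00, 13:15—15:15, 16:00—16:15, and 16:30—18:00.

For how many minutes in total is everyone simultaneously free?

15 minutes

Mina → UTC: 09:00–12:30, 12:45–13:30, 14:45–15:30, 16:00–18:00.
Eitan → UTC: 02:00–06:15, 07:30–09:00, 10:00–10:45.
Alice → UTC: 04:30–07:00, 08:15–10:15, 11:00–11:15, 11:30–13:00.
Mina ∩ Eitan: 10:00–10:45.
Mina ∩ Eitan ∩ Alice: 10:00–10:15.
Total common minutes: 15.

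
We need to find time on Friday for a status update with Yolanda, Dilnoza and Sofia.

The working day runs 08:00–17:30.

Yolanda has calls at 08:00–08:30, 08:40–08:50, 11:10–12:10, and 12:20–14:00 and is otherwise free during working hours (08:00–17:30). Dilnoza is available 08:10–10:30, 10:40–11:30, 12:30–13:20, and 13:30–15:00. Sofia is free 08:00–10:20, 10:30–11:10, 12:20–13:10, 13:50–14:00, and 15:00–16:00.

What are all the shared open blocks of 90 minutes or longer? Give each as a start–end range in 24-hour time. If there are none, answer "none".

Yolanda free within 08:00–17:30: 08:30–08:40, 08:50–11:10, 12:10–12:20, 14:00–17:30.
Yolanda ∩ Dilnoza: 08:30–08:40, 08:50–10:30, 10:40–11:10, 14:00–15:00.
Yolanda ∩ Dilnoza ∩ Sofia: 08:30–08:40, 08:50–10:20, 10:40–11:10.
Windows ≥ 90 min: 08:50–10:20.

08:50–10:20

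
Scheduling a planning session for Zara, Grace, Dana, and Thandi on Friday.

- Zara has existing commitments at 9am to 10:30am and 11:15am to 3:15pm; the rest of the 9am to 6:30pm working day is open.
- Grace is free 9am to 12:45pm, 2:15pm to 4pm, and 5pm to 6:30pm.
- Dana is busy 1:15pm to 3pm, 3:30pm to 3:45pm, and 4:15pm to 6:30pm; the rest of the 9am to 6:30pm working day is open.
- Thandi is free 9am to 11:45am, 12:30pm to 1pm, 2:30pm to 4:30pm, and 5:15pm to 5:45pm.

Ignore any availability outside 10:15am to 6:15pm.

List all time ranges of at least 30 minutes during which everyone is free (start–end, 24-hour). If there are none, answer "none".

Zara free within 09:00–18:30: 10:30–11:15, 15:15–18:30.
Dana free within 09:00–18:30: 09:00–13:15, 15:00–15:30, 15:45–16:15.
Zara ∩ Grace: 10:30–11:15, 15:15–16:00, 17:00–18:30.
Zara ∩ Grace ∩ Dana: 10:30–11:15, 15:15–15:30, 15:45–16:00.
Zara ∩ Grace ∩ Dana ∩ Thandi: 10:30–11:15, 15:15–15:30, 15:45–16:00.
Restricted to 10:15–18:15: 10:30–11:15, 15:15–15:30, 15:45–16:00.
Windows ≥ 30 min: 10:30–11:15.

10:30–11:15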